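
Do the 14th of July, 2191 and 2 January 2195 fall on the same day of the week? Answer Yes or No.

From Jul 14, 2191 to Jan 2, 2195 is 1268 days.
1268 mod 7 = 1, so they are different weekdays.
(Jul 14, 2191 is a Thursday; Jan 2, 2195 is a Friday.)

No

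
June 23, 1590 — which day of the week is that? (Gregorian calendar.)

Saturday

Doomsday rule: the anchor day for the 1500s is Wednesday. For year 90: 90÷12 = 7 r 6, and 6÷4 = 1, so 7+6+1 = 14.
Wednesday + 14 ≡ Wednesday — that's 1590's doomsday.
In June the doomsday date is Jun 6.
Jun 23 is 17 days after Jun 6; 17 mod 7 = 3, so Wednesday + 3 = Saturday.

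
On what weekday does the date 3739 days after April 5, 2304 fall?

First find the weekday of Apr 5, 2304. Doomsday rule: the anchor day for the 2300s is Wednesday. For year 04: 4÷12 = 0 r 4, and 4÷4 = 1, so 0+4+1 = 5.
Wednesday + 5 ≡ Monday — that's 2304's doomsday.
In April the doomsday date is Apr 4.
Apr 5 is 1 day after Apr 4; 1 mod 7 = 1, so Monday + 1 = Tuesday.
3739 mod 7 = 1, so 3739 days after a Tuesday is Tuesday + 1 = Wednesday.

Wednesday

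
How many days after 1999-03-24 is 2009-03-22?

Mar 24, 1999 → Mar 24, 2000: 366 days (Feb 29, 2000 is in that span).
Mar 24, 2000 → Mar 24, 2001: 365 days.
Mar 24, 2001 → Mar 24, 2002: 365 days.
Mar 24, 2002 → Mar 24, 2003: 365 days.
Mar 24, 2003 → Mar 24, 2004: 366 days (Feb 29, 2004 is in that span).
Mar 24, 2004 → Mar 24, 2005: 365 days.
Mar 24, 2005 → Mar 24, 2006: 365 days.
Mar 24, 2006 → Mar 24, 2007: 365 days.
Mar 24, 2007 → Mar 24, 2008: 366 days (Feb 29, 2008 is in that span).
Mar 24, 2008 → Apr 24, 2008: 31 days (March has 31).
Apr 24, 2008 → May 24, 2008: 30 days (April has 30).
May 24, 2008 → Jun 24, 2008: 31 days (May has 31).
Jun 24, 2008 → Jul 24, 2008: 30 days (June has 30).
Jul 24, 2008 → Aug 24, 2008: 31 days (July has 31).
Aug 24, 2008 → Sep 24, 2008: 31 days (August has 31).
Sep 24, 2008 → Oct 24, 2008: 30 days (September has 30).
Oct 24, 2008 → Nov 24, 2008: 31 days (October has 31).
Nov 24, 2008 → Dec 24, 2008: 30 days (November has 30).
Dec 24, 2008 → Jan 24, 2009: 31 days (December has 31).
Jan 24, 2009 → Feb 24, 2009: 31 days (January has 31).
Feb 24, 2009 → Mar 22, 2009: 26 days.
Total: 3651 days.

3651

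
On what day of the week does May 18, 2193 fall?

Doomsday rule: the anchor day for the 2100s is Sunday. For year 93: 93÷12 = 7 r 9, and 9÷4 = 2, so 7+9+2 = 18.
Sunday + 18 ≡ Thursday — that's 2193's doomsday.
In May the doomsday date is May 9.
May 18 is 9 days after May 9; 9 mod 7 = 2, so Thursday + 2 = Saturday.

Saturday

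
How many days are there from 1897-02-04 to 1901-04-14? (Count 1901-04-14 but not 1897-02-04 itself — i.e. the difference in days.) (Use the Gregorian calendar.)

Feb 4, 1897 → Feb 4, 1898: 365 days.
Feb 4, 1898 → Feb 4, 1899: 365 days.
Feb 4, 1899 → Feb 4, 1900: 365 days.
Feb 4, 1900 → Feb 4, 1901: 365 days.
Feb 4, 1901 → Mar 4, 1901: 28 days (February has 28).
Mar 4, 1901 → Apr 4, 1901: 31 days (March has 31).
Apr 4, 1901 → Apr 14, 1901: 10 days.
Total: 1529 days.

1529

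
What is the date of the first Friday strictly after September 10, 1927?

Sep 10, 1927 is a Saturday.
From Saturday to the next Friday is 6 days.
Sep 10, 1927 + 6 = Sep 16, 1927.

September 16, 1927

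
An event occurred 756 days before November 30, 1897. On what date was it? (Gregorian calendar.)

November 5, 1895

−365 (one year) → Nov 30, 1896 (391 left).
−30 → Oct 31, 1896 (end of Oct, 31 days; 361 left).
−31 → Sep 30, 1896 (end of Sep, 30 days; 330 left).
−30 → Aug 31, 1896 (end of Aug, 31 days; 300 left).
−31 → Jul 31, 1896 (end of Jul, 31 days; 269 left).
−31 → Jun 30, 1896 (end of Jun, 30 days; 238 left).
−30 → May 31, 1896 (end of May, 31 days; 208 left).
−31 → Apr 30, 1896 (end of Apr, 30 days; 177 left).
−30 → Mar 31, 1896 (end of Mar, 31 days; 147 left).
−31 → Feb 29, 1896 (end of Feb, 29 days; 116 left).
−29 → Jan 31, 1896 (end of Jan, 31 days; 87 left).
−31 → Dec 31, 1895 (end of Dec, 31 days; 56 left).
−31 → Nov 30, 1895 (end of Nov, 30 days; 25 left).
−25 → Nov 5, 1895.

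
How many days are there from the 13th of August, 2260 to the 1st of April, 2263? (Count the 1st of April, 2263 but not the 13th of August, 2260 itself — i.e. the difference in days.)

Aug 13, 2260 → Aug 13, 2261: 365 days.
Aug 13, 2261 → Aug 13, 2262: 365 days.
Aug 13, 2262 → Sep 13, 2262: 31 days (August has 31).
Sep 13, 2262 → Oct 13, 2262: 30 days (September has 30).
Oct 13, 2262 → Nov 13, 2262: 31 days (October has 31).
Nov 13, 2262 → Dec 13, 2262: 30 days (November has 30).
Dec 13, 2262 → Jan 13, 2263: 31 days (December has 31).
Jan 13, 2263 → Feb 13, 2263: 31 days (January has 31).
Feb 13, 2263 → Mar 13, 2263: 28 days (February has 28).
Mar 13, 2263 → Apr 1, 2263: 19 days.
Total: 961 days.

961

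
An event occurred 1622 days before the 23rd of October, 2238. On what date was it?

May 15, 2234

−365 (one year) → Oct 23, 2237 (1257 left).
−365 (one year) → Oct 23, 2236 (892 left).
−366 (one year; includes Feb 29, 2236) → Oct 23, 2235 (526 left).
−365 (one year) → Oct 23, 2234 (161 left).
−23 → Sep 30, 2234 (end of Sep, 30 days; 138 left).
−30 → Aug 31, 2234 (end of Aug, 31 days; 108 left).
−31 → Jul 31, 2234 (end of Jul, 31 days; 77 left).
−31 → Jun 30, 2234 (end of Jun, 30 days; 46 left).
−30 → May 31, 2234 (end of May, 31 days; 16 left).
−16 → May 15, 2234.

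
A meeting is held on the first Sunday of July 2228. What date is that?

July 1, 2228 is a Tuesday.
The first Sunday is therefore July 6 (5 days later).

July 6, 2228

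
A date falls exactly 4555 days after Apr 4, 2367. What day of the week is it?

Sunday

First find the weekday of Apr 4, 2367. Doomsday rule: the anchor day for the 2300s is Wednesday. For year 67: 67÷12 = 5 r 7, and 7÷4 = 1, so 5+7+1 = 13.
Wednesday + 13 ≡ Tuesday — that's 2367's doomsday.
In April the doomsday date is Apr 4.
Apr 4 is the doomsday itself: Tuesday.
4555 mod 7 = 5, so 4555 days after a Tuesday is Tuesday + 5 = Sunday.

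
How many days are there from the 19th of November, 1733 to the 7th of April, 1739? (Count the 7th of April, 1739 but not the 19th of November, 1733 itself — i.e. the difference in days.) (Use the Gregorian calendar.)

Nov 19, 1733 → Nov 19, 1734: 365 days.
Nov 19, 1734 → Nov 19, 1735: 365 days.
Nov 19, 1735 → Nov 19, 1736: 366 days (Feb 29, 1736 is in that span).
Nov 19, 1736 → Nov 19, 1737: 365 days.
Nov 19, 1737 → Nov 19, 1738: 365 days.
Nov 19, 1738 → Dec 19, 1738: 30 days (November has 30).
Dec 19, 1738 → Jan 19, 1739: 31 days (December has 31).
Jan 19, 1739 → Feb 19, 1739: 31 days (January has 31).
Feb 19, 1739 → Mar 19, 1739: 28 days (February has 28).
Mar 19, 1739 → Apr 7, 1739: 19 days.
Total: 1965 days.

1965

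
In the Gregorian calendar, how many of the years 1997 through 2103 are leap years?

25

Multiples of 4 in [1997,2103]: 26.
Of those, multiples of 100: 2 (not leap unless ÷400).
Multiples of 400: 1.
Leap years = 26 − 2 + 1 = 25.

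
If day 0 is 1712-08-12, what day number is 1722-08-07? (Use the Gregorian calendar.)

3647

Aug 12, 1712 → Aug 12, 1713: 365 days.
Aug 12, 1713 → Aug 12, 1714: 365 days.
Aug 12, 1714 → Aug 12, 1715: 365 days.
Aug 12, 1715 → Aug 12, 1716: 366 days (Feb 29, 1716 is in that span).
Aug 12, 1716 → Aug 12, 1717: 365 days.
Aug 12, 1717 → Aug 12, 1718: 365 days.
Aug 12, 1718 → Aug 12, 1719: 365 days.
Aug 12, 1719 → Aug 12, 1720: 366 days (Feb 29, 1720 is in that span).
Aug 12, 1720 → Aug 12, 1721: 365 days.
Aug 12, 1721 → Sep 12, 1721: 31 days (August has 31).
Sep 12, 1721 → Oct 12, 1721: 30 days (September has 30).
Oct 12, 1721 → Nov 12, 1721: 31 days (October has 31).
Nov 12, 1721 → Dec 12, 1721: 30 days (November has 30).
Dec 12, 1721 → Jan 12, 1722: 31 days (December has 31).
Jan 12, 1722 → Feb 12, 1722: 31 days (January has 31).
Feb 12, 1722 → Mar 12, 1722: 28 days (February has 28).
Mar 12, 1722 → Apr 12, 1722: 31 days (March has 31).
Apr 12, 1722 → May 12, 1722: 30 days (April has 30).
May 12, 1722 → Jun 12, 1722: 31 days (May has 31).
Jun 12, 1722 → Jul 12, 1722: 30 days (June has 30).
Jul 12, 1722 → Aug 7, 1722: 26 days.
Total: 3647 days.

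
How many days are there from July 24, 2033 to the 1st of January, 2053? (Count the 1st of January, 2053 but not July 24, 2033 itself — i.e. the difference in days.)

Jul 24, 2033 → Jul 24, 2034: 365 days.
Jul 24, 2034 → Jul 24, 2035: 365 days.
Jul 24, 2035 → Jul 24, 2036: 366 days (Feb 29, 2036 is in that span).
Jul 24, 2036 → Jul 24, 2037: 365 days.
Jul 24, 2037 → Jul 24, 2038: 365 days.
Jul 24, 2038 → Jul 24, 2039: 365 days.
Jul 24, 2039 → Jul 24, 2040: 366 days (Feb 29, 2040 is in that span).
Jul 24, 2040 → Jul 24, 2041: 365 days.
Jul 24, 2041 → Jul 24, 2042: 365 days.
Jul 24, 2042 → Jul 24, 2043: 365 days.
Jul 24, 2043 → Jul 24, 2044: 366 days (Feb 29, 2044 is in that span).
Jul 24, 2044 → Jul 24, 2045: 365 days.
Jul 24, 2045 → Jul 24, 2046: 365 days.
Jul 24, 2046 → Jul 24, 2047: 365 days.
Jul 24, 2047 → Jul 24, 2048: 366 days (Feb 29, 2048 is in that span).
Jul 24, 2048 → Jul 24, 2049: 365 days.
Jul 24, 2049 → Jul 24, 2050: 365 days.
Jul 24, 2050 → Jul 24, 2051: 365 days.
Jul 24, 2051 → Jul 24, 2052: 366 days (Feb 29, 2052 is in that span).
Jul 24, 2052 → Aug 24, 2052: 31 days (July has 31).
Aug 24, 2052 → Sep 24, 2052: 31 days (August has 31).
Sep 24, 2052 → Oct 24, 2052: 30 days (September has 30).
Oct 24, 2052 → Nov 24, 2052: 31 days (October has 31).
Nov 24, 2052 → Dec 24, 2052: 30 days (November has 30).
Dec 24, 2052 → Jan 1, 2053: 8 days.
Total: 7101 days.

7101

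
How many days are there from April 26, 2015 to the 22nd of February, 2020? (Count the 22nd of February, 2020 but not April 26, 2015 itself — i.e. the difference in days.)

1763

Apr 26, 2015 → Apr 26, 2016: 366 days (Feb 29, 2016 is in that span).
Apr 26, 2016 → Apr 26, 2017: 365 days.
Apr 26, 2017 → Apr 26, 2018: 365 days.
Apr 26, 2018 → Apr 26, 2019: 365 days.
Apr 26, 2019 → May 26, 2019: 30 days (April has 30).
May 26, 2019 → Jun 26, 2019: 31 days (May has 31).
Jun 26, 2019 → Jul 26, 2019: 30 days (June has 30).
Jul 26, 2019 → Aug 26, 2019: 31 days (July has 31).
Aug 26, 2019 → Sep 26, 2019: 31 days (August has 31).
Sep 26, 2019 → Oct 26, 2019: 30 days (September has 30).
Oct 26, 2019 → Nov 26, 2019: 31 days (October has 31).
Nov 26, 2019 → Dec 26, 2019: 30 days (November has 30).
Dec 26, 2019 → Jan 26, 2020: 31 days (December has 31).
Jan 26, 2020 → Feb 22, 2020: 27 days.
Total: 1763 days.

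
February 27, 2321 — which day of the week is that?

Sunday

Doomsday rule: the anchor day for the 2300s is Wednesday. For year 21: 21÷12 = 1 r 9, and 9÷4 = 2, so 1+9+2 = 12.
Wednesday + 12 ≡ Monday — that's 2321's doomsday.
In February the doomsday date is Feb 28 (2321 is not a leap year).
Feb 27 is 1 day before Feb 28; 1 mod 7 = 1, so Monday − 1 = Sunday.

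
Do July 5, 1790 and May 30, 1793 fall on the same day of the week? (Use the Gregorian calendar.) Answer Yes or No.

From Jul 5, 1790 to May 30, 1793 is 1060 days.
1060 mod 7 = 3, so they are different weekdays.
(Jul 5, 1790 is a Monday; May 30, 1793 is a Thursday.)

No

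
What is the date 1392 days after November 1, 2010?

August 24, 2014

+365 (one year) → Nov 1, 2011 (1027 left).
+366 (one year; includes Feb 29, 2012) → Nov 1, 2012 (661 left).
+365 (one year) → Nov 1, 2013 (296 left).
Nov has 30 days: +30 → Dec 1, 2013 (266 left).
Dec has 31 days: +31 → Jan 1, 2014 (235 left).
Jan has 31 days: +31 → Feb 1, 2014 (204 left).
Feb has 28 days: +28 → Mar 1, 2014 (176 left).
Mar has 31 days: +31 → Apr 1, 2014 (145 left).
Apr has 30 days: +30 → May 1, 2014 (115 left).
May has 31 days: +31 → Jun 1, 2014 (84 left).
Jun has 30 days: +30 → Jul 1, 2014 (54 left).
Jul has 31 days: +31 → Aug 1, 2014 (23 left).
+23 → Aug 24, 2014.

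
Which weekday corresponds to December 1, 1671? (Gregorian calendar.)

Tuesday

Doomsday rule: the anchor day for the 1600s is Tuesday. For year 71: 71÷12 = 5 r 11, and 11÷4 = 2, so 5+11+2 = 18.
Tuesday + 18 ≡ Saturday — that's 1671's doomsday.
In December the doomsday date is Dec 12.
Dec 1 is 11 days before Dec 12; 11 mod 7 = 4, so Saturday − 4 = Tuesday.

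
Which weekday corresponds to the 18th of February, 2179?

Doomsday rule: the anchor day for the 2100s is Sunday. For year 79: 79÷12 = 6 r 7, and 7÷4 = 1, so 6+7+1 = 14.
Sunday + 14 ≡ Sunday — that's 2179's doomsday.
In February the doomsday date is Feb 28 (2179 is not a leap year).
Feb 18 is 10 days before Feb 28; 10 mod 7 = 3, so Sunday − 3 = Thursday.

Thursday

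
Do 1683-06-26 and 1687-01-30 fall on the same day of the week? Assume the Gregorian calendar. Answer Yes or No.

From Jun 26, 1683 to Jan 30, 1687 is 1314 days.
1314 mod 7 = 5, so they are different weekdays.
(Jun 26, 1683 is a Saturday; Jan 30, 1687 is a Thursday.)

No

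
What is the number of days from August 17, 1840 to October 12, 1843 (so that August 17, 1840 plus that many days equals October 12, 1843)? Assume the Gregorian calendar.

Aug 17, 1840 → Aug 17, 1841: 365 days.
Aug 17, 1841 → Aug 17, 1842: 365 days.
Aug 17, 1842 → Aug 17, 1843: 365 days.
Aug 17, 1843 → Sep 17, 1843: 31 days (August has 31).
Sep 17, 1843 → Oct 12, 1843: 25 days.
Total: 1151 days.

1151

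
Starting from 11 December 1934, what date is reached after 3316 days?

+365 (one year) → Dec 11, 1935 (2951 left).
+366 (one year; includes Feb 29, 1936) → Dec 11, 1936 (2585 left).
+365 (one year) → Dec 11, 1937 (2220 left).
+365 (one year) → Dec 11, 1938 (1855 left).
+365 (one year) → Dec 11, 1939 (1490 left).
+366 (one year; includes Feb 29, 1940) → Dec 11, 1940 (1124 left).
+365 (one year) → Dec 11, 1941 (759 left).
+365 (one year) → Dec 11, 1942 (394 left).
Dec has 31 days: +21 → Jan 1, 1943 (373 left).
Jan has 31 days: +31 → Feb 1, 1943 (342 left).
Feb has 28 days: +28 → Mar 1, 1943 (314 left).
Mar has 31 days: +31 → Apr 1, 1943 (283 left).
Apr has 30 days: +30 → May 1, 1943 (253 left).
May has 31 days: +31 → Jun 1, 1943 (222 left).
Jun has 30 days: +30 → Jul 1, 1943 (192 left).
Jul has 31 days: +31 → Aug 1, 1943 (161 left).
Aug has 31 days: +31 → Sep 1, 1943 (130 left).
Sep has 30 days: +30 → Oct 1, 1943 (100 left).
Oct has 31 days: +31 → Nov 1, 1943 (69 left).
Nov has 30 days: +30 → Dec 1, 1943 (39 left).
Dec has 31 days: +31 → Jan 1, 1944 (8 left).
+8 → Jan 9, 1944.

January 9, 1944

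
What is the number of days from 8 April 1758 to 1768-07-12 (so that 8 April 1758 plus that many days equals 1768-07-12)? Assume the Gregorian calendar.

Apr 8, 1758 → Apr 8, 1759: 365 days.
Apr 8, 1759 → Apr 8, 1760: 366 days (Feb 29, 1760 is in that span).
Apr 8, 1760 → Apr 8, 1761: 365 days.
Apr 8, 1761 → Apr 8, 1762: 365 days.
Apr 8, 1762 → Apr 8, 1763: 365 days.
Apr 8, 1763 → Apr 8, 1764: 366 days (Feb 29, 1764 is in that span).
Apr 8, 1764 → Apr 8, 1765: 365 days.
Apr 8, 1765 → Apr 8, 1766: 365 days.
Apr 8, 1766 → Apr 8, 1767: 365 days.
Apr 8, 1767 → Apr 8, 1768: 366 days (Feb 29, 1768 is in that span).
Apr 8, 1768 → May 8, 1768: 30 days (April has 30).
May 8, 1768 → Jun 8, 1768: 31 days (May has 31).
Jun 8, 1768 → Jul 8, 1768: 30 days (June has 30).
Jul 8, 1768 → Jul 12, 1768: 4 days.
Total: 3748 days.

3748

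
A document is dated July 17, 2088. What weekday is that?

Doomsday rule: the anchor day for the 2000s is Tuesday. For year 88: 88÷12 = 7 r 4, and 4÷4 = 1, so 7+4+1 = 12.
Tuesday + 12 ≡ Sunday — that's 2088's doomsday.
In July the doomsday date is Jul 11.
Jul 17 is 6 days after Jul 11; 6 mod 7 = 6, so Sunday + 6 = Saturday.

Saturday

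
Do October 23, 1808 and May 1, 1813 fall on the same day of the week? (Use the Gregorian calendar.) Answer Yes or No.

From Oct 23, 1808 to May 1, 1813 is 1651 days.
1651 mod 7 = 6, so they are different weekdays.
(Oct 23, 1808 is a Sunday; May 1, 1813 is a Saturday.)

No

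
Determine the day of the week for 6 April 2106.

Tuesday

January 1, 2106 is a Friday.
Jan 1, 2106 → Feb 1, 2106: 31 days (January has 31).
Feb 1, 2106 → Mar 1, 2106: 28 days (February has 28).
Mar 1, 2106 → Apr 1, 2106: 31 days (March has 31).
Apr 1, 2106 → Apr 6, 2106: 5 days.
Total: 95 days.
95 mod 7 = 4, so Friday + 4 = Tuesday.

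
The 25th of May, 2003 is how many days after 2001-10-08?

Oct 8, 2001 → Oct 8, 2002: 365 days.
Oct 8, 2002 → Nov 8, 2002: 31 days (October has 31).
Nov 8, 2002 → Dec 8, 2002: 30 days (November has 30).
Dec 8, 2002 → Jan 8, 2003: 31 days (December has 31).
Jan 8, 2003 → Feb 8, 2003: 31 days (January has 31).
Feb 8, 2003 → Mar 8, 2003: 28 days (February has 28).
Mar 8, 2003 → Apr 8, 2003: 31 days (March has 31).
Apr 8, 2003 → May 8, 2003: 30 days (April has 30).
May 8, 2003 → May 25, 2003: 17 days.
Total: 594 days.

594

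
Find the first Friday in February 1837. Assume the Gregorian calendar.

February 1, 1837 is a Wednesday.
The first Friday is therefore February 3 (2 days later).

February 3, 1837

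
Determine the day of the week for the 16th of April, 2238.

Monday

Doomsday rule: the anchor day for the 2200s is Friday. For year 38: 38÷12 = 3 r 2, and 2÷4 = 0, so 3+2+0 = 5.
Friday + 5 ≡ Wednesday — that's 2238's doomsday.
In April the doomsday date is Apr 4.
Apr 16 is 12 days after Apr 4; 12 mod 7 = 5, so Wednesday + 5 = Monday.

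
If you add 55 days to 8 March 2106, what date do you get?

May 2, 2106

Mar has 31 days: +24 → Apr 1, 2106 (31 left).
Apr has 30 days: +30 → May 1, 2106 (1 left).
+1 → May 2, 2106.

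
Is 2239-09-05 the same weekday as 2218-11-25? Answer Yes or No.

From Nov 25, 2218 to Sep 5, 2239 is 7589 days.
7589 mod 7 = 1, so they are different weekdays.
(Nov 25, 2218 is a Wednesday; Sep 5, 2239 is a Thursday.)

No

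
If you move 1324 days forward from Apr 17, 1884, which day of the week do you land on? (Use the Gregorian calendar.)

Friday

First find the weekday of Apr 17, 1884. Doomsday rule: the anchor day for the 1800s is Friday. For year 84: 84÷12 = 7 r 0, and 0÷4 = 0, so 7+0+0 = 7.
Friday + 7 ≡ Friday — that's 1884's doomsday.
In April the doomsday date is Apr 4.
Apr 17 is 13 days after Apr 4; 13 mod 7 = 6, so Friday + 6 = Thursday.
1324 mod 7 = 1, so 1324 days after a Thursday is Thursday + 1 = Friday.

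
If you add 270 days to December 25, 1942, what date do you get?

Dec has 31 days: +7 → Jan 1, 1943 (263 left).
Jan has 31 days: +31 → Feb 1, 1943 (232 left).
Feb has 28 days: +28 → Mar 1, 1943 (204 left).
Mar has 31 days: +31 → Apr 1, 1943 (173 left).
Apr has 30 days: +30 → May 1, 1943 (143 left).
May has 31 days: +31 → Jun 1, 1943 (112 left).
Jun has 30 days: +30 → Jul 1, 1943 (82 left).
Jul has 31 days: +31 → Aug 1, 1943 (51 left).
Aug has 31 days: +31 → Sep 1, 1943 (20 left).
+20 → Sep 21, 1943.

September 21, 1943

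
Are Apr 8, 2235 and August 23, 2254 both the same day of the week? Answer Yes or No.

Yes

From Apr 8, 2235 to Aug 23, 2254 is 7077 days.
7077 mod 7 = 0, so they are the same weekday.
(Apr 8, 2235 is a Wednesday; Aug 23, 2254 is a Wednesday.)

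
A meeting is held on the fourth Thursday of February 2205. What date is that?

February 1, 2205 is a Friday.
The first Thursday is therefore February 7 (6 days later).
The fourth Thursday is 7 + 3×7 = February 28.

February 28, 2205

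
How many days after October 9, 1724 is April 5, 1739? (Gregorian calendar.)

5291

Oct 9, 1724 → Oct 9, 1725: 365 days.
Oct 9, 1725 → Oct 9, 1726: 365 days.
Oct 9, 1726 → Oct 9, 1727: 365 days.
Oct 9, 1727 → Oct 9, 1728: 366 days (Feb 29, 1728 is in that span).
Oct 9, 1728 → Oct 9, 1729: 365 days.
Oct 9, 1729 → Oct 9, 1730: 365 days.
Oct 9, 1730 → Oct 9, 1731: 365 days.
Oct 9, 1731 → Oct 9, 1732: 366 days (Feb 29, 1732 is in that span).
Oct 9, 1732 → Oct 9, 1733: 365 days.
Oct 9, 1733 → Oct 9, 1734: 365 days.
Oct 9, 1734 → Oct 9, 1735: 365 days.
Oct 9, 1735 → Oct 9, 1736: 366 days (Feb 29, 1736 is in that span).
Oct 9, 1736 → Oct 9, 1737: 365 days.
Oct 9, 1737 → Oct 9, 1738: 365 days.
Oct 9, 1738 → Nov 9, 1738: 31 days (October has 31).
Nov 9, 1738 → Dec 9, 1738: 30 days (November has 30).
Dec 9, 1738 → Jan 9, 1739: 31 days (December has 31).
Jan 9, 1739 → Feb 9, 1739: 31 days (January has 31).
Feb 9, 1739 → Mar 9, 1739: 28 days (February has 28).
Mar 9, 1739 → Apr 5, 1739: 27 days.
Total: 5291 days.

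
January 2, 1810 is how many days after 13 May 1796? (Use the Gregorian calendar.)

May 13, 1796 → May 13, 1797: 365 days.
May 13, 1797 → May 13, 1798: 365 days.
May 13, 1798 → May 13, 1799: 365 days.
May 13, 1799 → May 13, 1800: 365 days.
May 13, 1800 → May 13, 1801: 365 days.
May 13, 1801 → May 13, 1802: 365 days.
May 13, 1802 → May 13, 1803: 365 days.
May 13, 1803 → May 13, 1804: 366 days (Feb 29, 1804 is in that span).
May 13, 1804 → May 13, 1805: 365 days.
May 13, 1805 → May 13, 1806: 365 days.
May 13, 1806 → May 13, 1807: 365 days.
May 13, 1807 → May 13, 1808: 366 days (Feb 29, 1808 is in that span).
May 13, 1808 → May 13, 1809: 365 days.
May 13, 1809 → Jun 13, 1809: 31 days (May has 31).
Jun 13, 1809 → Jul 13, 1809: 30 days (June has 30).
Jul 13, 1809 → Aug 13, 1809: 31 days (July has 31).
Aug 13, 1809 → Sep 13, 1809: 31 days (August has 31).
Sep 13, 1809 → Oct 13, 1809: 30 days (September has 30).
Oct 13, 1809 → Nov 13, 1809: 31 days (October has 31).
Nov 13, 1809 → Dec 13, 1809: 30 days (November has 30).
Dec 13, 1809 → Jan 2, 1810: 20 days.
Total: 4981 days.

4981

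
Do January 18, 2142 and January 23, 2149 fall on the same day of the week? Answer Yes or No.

Yes

From Jan 18, 2142 to Jan 23, 2149 is 2562 days.
2562 mod 7 = 0, so they are the same weekday.
(Jan 18, 2142 is a Thursday; Jan 23, 2149 is a Thursday.)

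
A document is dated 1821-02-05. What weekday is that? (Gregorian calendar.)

Monday

Doomsday rule: the anchor day for the 1800s is Friday. For year 21: 21÷12 = 1 r 9, and 9÷4 = 2, so 1+9+2 = 12.
Friday + 12 ≡ Wednesday — that's 1821's doomsday.
In February the doomsday date is Feb 28 (1821 is not a leap year).
Feb 5 is 23 days before Feb 28; 23 mod 7 = 2, so Wednesday − 2 = Monday.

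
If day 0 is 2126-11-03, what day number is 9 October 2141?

Nov 3, 2126 → Nov 3, 2127: 365 days.
Nov 3, 2127 → Nov 3, 2128: 366 days (Feb 29, 2128 is in that span).
Nov 3, 2128 → Nov 3, 2129: 365 days.
Nov 3, 2129 → Nov 3, 2130: 365 days.
Nov 3, 2130 → Nov 3, 2131: 365 days.
Nov 3, 2131 → Nov 3, 2132: 366 days (Feb 29, 2132 is in that span).
Nov 3, 2132 → Nov 3, 2133: 365 days.
Nov 3, 2133 → Nov 3, 2134: 365 days.
Nov 3, 2134 → Nov 3, 2135: 365 days.
Nov 3, 2135 → Nov 3, 2136: 366 days (Feb 29, 2136 is in that span).
Nov 3, 2136 → Nov 3, 2137: 365 days.
Nov 3, 2137 → Nov 3, 2138: 365 days.
Nov 3, 2138 → Nov 3, 2139: 365 days.
Nov 3, 2139 → Nov 3, 2140: 366 days (Feb 29, 2140 is in that span).
Nov 3, 2140 → Dec 3, 2140: 30 days (November has 30).
Dec 3, 2140 → Jan 3, 2141: 31 days (December has 31).
Jan 3, 2141 → Feb 3, 2141: 31 days (January has 31).
Feb 3, 2141 → Mar 3, 2141: 28 days (February has 28).
Mar 3, 2141 → Apr 3, 2141: 31 days (March has 31).
Apr 3, 2141 → May 3, 2141: 30 days (April has 30).
May 3, 2141 → Jun 3, 2141: 31 days (May has 31).
Jun 3, 2141 → Jul 3, 2141: 30 days (June has 30).
Jul 3, 2141 → Aug 3, 2141: 31 days (July has 31).
Aug 3, 2141 → Sep 3, 2141: 31 days (August has 31).
Sep 3, 2141 → Oct 3, 2141: 30 days (September has 30).
Oct 3, 2141 → Oct 9, 2141: 6 days.
Total: 5454 days.

5454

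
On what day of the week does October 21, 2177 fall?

Doomsday rule: the anchor day for the 2100s is Sunday. For year 77: 77÷12 = 6 r 5, and 5÷4 = 1, so 6+5+1 = 12.
Sunday + 12 ≡ Friday — that's 2177's doomsday.
In October the doomsday date is Oct 10.
Oct 21 is 11 days after Oct 10; 11 mod 7 = 4, so Friday + 4 = Tuesday.

Tuesday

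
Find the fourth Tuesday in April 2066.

April 1, 2066 is a Thursday.
The first Tuesday is therefore April 6 (5 days later).
The fourth Tuesday is 6 + 3×7 = April 27.

April 27, 2066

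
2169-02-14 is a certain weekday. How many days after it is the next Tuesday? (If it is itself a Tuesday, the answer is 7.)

7

Feb 14, 2169 is a Tuesday.
From Tuesday to the next Tuesday is 7 days.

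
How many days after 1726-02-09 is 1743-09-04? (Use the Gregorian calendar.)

6416

Feb 9, 1726 → Feb 9, 1727: 365 days.
Feb 9, 1727 → Feb 9, 1728: 365 days.
Feb 9, 1728 → Feb 9, 1729: 366 days (Feb 29, 1728 is in that span).
Feb 9, 1729 → Feb 9, 1730: 365 days.
Feb 9, 1730 → Feb 9, 1731: 365 days.
Feb 9, 1731 → Feb 9, 1732: 365 days.
Feb 9, 1732 → Feb 9, 1733: 366 days (Feb 29, 1732 is in that span).
Feb 9, 1733 → Feb 9, 1734: 365 days.
Feb 9, 1734 → Feb 9, 1735: 365 days.
Feb 9, 1735 → Feb 9, 1736: 365 days.
Feb 9, 1736 → Feb 9, 1737: 366 days (Feb 29, 1736 is in that span).
Feb 9, 1737 → Feb 9, 1738: 365 days.
Feb 9, 1738 → Feb 9, 1739: 365 days.
Feb 9, 1739 → Feb 9, 1740: 365 days.
Feb 9, 1740 → Feb 9, 1741: 366 days (Feb 29, 1740 is in that span).
Feb 9, 1741 → Feb 9, 1742: 365 days.
Feb 9, 1742 → Feb 9, 1743: 365 days.
Feb 9, 1743 → Mar 9, 1743: 28 days (February has 28).
Mar 9, 1743 → Apr 9, 1743: 31 days (March has 31).
Apr 9, 1743 → May 9, 1743: 30 days (April has 30).
May 9, 1743 → Jun 9, 1743: 31 days (May has 31).
Jun 9, 1743 → Jul 9, 1743: 30 days (June has 30).
Jul 9, 1743 → Aug 9, 1743: 31 days (July has 31).
Aug 9, 1743 → Sep 4, 1743: 26 days.
Total: 6416 days.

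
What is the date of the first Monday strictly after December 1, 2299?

Dec 1, 2299 is a Friday.
From Friday to the next Monday is 3 days.
Dec 1, 2299 + 3 = Dec 4, 2299.

December 4, 2299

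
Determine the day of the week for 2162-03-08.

Doomsday rule: the anchor day for the 2100s is Sunday. For year 62: 62÷12 = 5 r 2, and 2÷4 = 0, so 5+2+0 = 7.
Sunday + 7 ≡ Sunday — that's 2162's doomsday.
In March the doomsday date is Mar 14.
Mar 8 is 6 days before Mar 14; 6 mod 7 = 6, so Sunday − 6 = Monday.

Monday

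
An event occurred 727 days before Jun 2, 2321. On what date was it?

June 6, 2319

−365 (one year) → Jun 2, 2320 (362 left).
−2 → May 31, 2320 (end of May, 31 days; 360 left).
−31 → Apr 30, 2320 (end of Apr, 30 days; 329 left).
−30 → Mar 31, 2320 (end of Mar, 31 days; 299 left).
−31 → Feb 29, 2320 (end of Feb, 29 days; 268 left).
−29 → Jan 31, 2320 (end of Jan, 31 days; 239 left).
−31 → Dec 31, 2319 (end of Dec, 31 days; 208 left).
−31 → Nov 30, 2319 (end of Nov, 30 days; 177 left).
−30 → Oct 31, 2319 (end of Oct, 31 days; 147 left).
−31 → Sep 30, 2319 (end of Sep, 30 days; 116 left).
−30 → Aug 31, 2319 (end of Aug, 31 days; 86 left).
−31 → Jul 31, 2319 (end of Jul, 31 days; 55 left).
−31 → Jun 30, 2319 (end of Jun, 30 days; 24 left).
−24 → Jun 6, 2319.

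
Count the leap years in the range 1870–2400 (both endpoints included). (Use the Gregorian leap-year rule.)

129

Multiples of 4 in [1870,2400]: 133.
Of those, multiples of 100: 6 (not leap unless ÷400).
Multiples of 400: 2.
Leap years = 133 − 6 + 2 = 129.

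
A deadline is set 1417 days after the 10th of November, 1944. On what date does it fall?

+365 (one year) → Nov 10, 1945 (1052 left).
+365 (one year) → Nov 10, 1946 (687 left).
+365 (one year) → Nov 10, 1947 (322 left).
Nov has 30 days: +21 → Dec 1, 1947 (301 left).
Dec has 31 days: +31 → Jan 1, 1948 (270 left).
Jan has 31 days: +31 → Feb 1, 1948 (239 left).
Feb has 29 days: +29 → Mar 1, 1948 (210 left).
Mar has 31 days: +31 → Apr 1, 1948 (179 left).
Apr has 30 days: +30 → May 1, 1948 (149 left).
May has 31 days: +31 → Jun 1, 1948 (118 left).
Jun has 30 days: +30 → Jul 1, 1948 (88 left).
Jul has 31 days: +31 → Aug 1, 1948 (57 left).
Aug has 31 days: +31 → Sep 1, 1948 (26 left).
+26 → Sep 27, 1948.

September 27, 1948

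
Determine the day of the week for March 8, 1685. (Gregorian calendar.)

Doomsday rule: the anchor day for the 1600s is Tuesday. For year 85: 85÷12 = 7 r 1, and 1÷4 = 0, so 7+1+0 = 8.
Tuesday + 8 ≡ Wednesday — that's 1685's doomsday.
In March the doomsday date is Mar 14.
Mar 8 is 6 days before Mar 14; 6 mod 7 = 6, so Wednesday − 6 = Thursday.

Thursday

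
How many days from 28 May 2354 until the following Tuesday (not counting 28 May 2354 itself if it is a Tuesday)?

4

May 28, 2354 is a Friday.
From Friday to the next Tuesday is 4 days.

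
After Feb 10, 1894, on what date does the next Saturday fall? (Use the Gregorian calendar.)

Feb 10, 1894 is a Saturday.
From Saturday to the next Saturday is 7 days.
Feb 10, 1894 + 7 = Feb 17, 1894.

February 17, 1894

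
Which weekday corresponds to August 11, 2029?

Saturday

January 1, 2029 is a Monday.
Jan 1, 2029 → Feb 1, 2029: 31 days (January has 31).
Feb 1, 2029 → Mar 1, 2029: 28 days (February has 28).
Mar 1, 2029 → Apr 1, 2029: 31 days (March has 31).
Apr 1, 2029 → May 1, 2029: 30 days (April has 30).
May 1, 2029 → Jun 1, 2029: 31 days (May has 31).
Jun 1, 2029 → Jul 1, 2029: 30 days (June has 30).
Jul 1, 2029 → Aug 1, 2029: 31 days (July has 31).
Aug 1, 2029 → Aug 11, 2029: 10 days.
Total: 222 days.
222 mod 7 = 5, so Monday + 5 = Saturday.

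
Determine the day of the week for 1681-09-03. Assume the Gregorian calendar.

Wednesday

Doomsday rule: the anchor day for the 1600s is Tuesday. For year 81: 81÷12 = 6 r 9, and 9÷4 = 2, so 6+9+2 = 17.
Tuesday + 17 ≡ Friday — that's 1681's doomsday.
In September the doomsday date is Sep 5.
Sep 3 is 2 days before Sep 5; 2 mod 7 = 2, so Friday − 2 = Wednesday.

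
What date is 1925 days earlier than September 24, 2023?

−365 (one year) → Sep 24, 2022 (1560 left).
−365 (one year) → Sep 24, 2021 (1195 left).
−365 (one year) → Sep 24, 2020 (830 left).
−366 (one year; includes Feb 29, 2020) → Sep 24, 2019 (464 left).
−365 (one year) → Sep 24, 2018 (99 left).
−24 → Aug 31, 2018 (end of Aug, 31 days; 75 left).
−31 → Jul 31, 2018 (end of Jul, 31 days; 44 left).
−31 → Jun 30, 2018 (end of Jun, 30 days; 13 left).
−13 → Jun 17, 2018.

June 17, 2018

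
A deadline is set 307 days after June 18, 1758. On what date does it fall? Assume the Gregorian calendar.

Jun has 30 days: +13 → Jul 1, 1758 (294 left).
Jul has 31 days: +31 → Aug 1, 1758 (263 left).
Aug has 31 days: +31 → Sep 1, 1758 (232 left).
Sep has 30 days: +30 → Oct 1, 1758 (202 left).
Oct has 31 days: +31 → Nov 1, 1758 (171 left).
Nov has 30 days: +30 → Dec 1, 1758 (141 left).
Dec has 31 days: +31 → Jan 1, 1759 (110 left).
Jan has 31 days: +31 → Feb 1, 1759 (79 left).
Feb has 28 days: +28 → Mar 1, 1759 (51 left).
Mar has 31 days: +31 → Apr 1, 1759 (20 left).
+20 → Apr 21, 1759.

April 21, 1759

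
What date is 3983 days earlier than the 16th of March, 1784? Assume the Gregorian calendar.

−366 (one year; includes Feb 29, 1784) → Mar 16, 1783 (3617 left).
−365 (one year) → Mar 16, 1782 (3252 left).
−365 (one year) → Mar 16, 1781 (2887 left).
−365 (one year) → Mar 16, 1780 (2522 left).
−366 (one year; includes Feb 29, 1780) → Mar 16, 1779 (2156 left).
−365 (one year) → Mar 16, 1778 (1791 left).
−365 (one year) → Mar 16, 1777 (1426 left).
−365 (one year) → Mar 16, 1776 (1061 left).
−366 (one year; includes Feb 29, 1776) → Mar 16, 1775 (695 left).
−365 (one year) → Mar 16, 1774 (330 left).
−16 → Feb 28, 1774 (end of Feb, 28 days; 314 left).
−28 → Jan 31, 1774 (end of Jan, 31 days; 286 left).
−31 → Dec 31, 1773 (end of Dec, 31 days; 255 left).
−31 → Nov 30, 1773 (end of Nov, 30 days; 224 left).
−30 → Oct 31, 1773 (end of Oct, 31 days; 194 left).
−31 → Sep 30, 1773 (end of Sep, 30 days; 163 left).
−30 → Aug 31, 1773 (end of Aug, 31 days; 133 left).
−31 → Jul 31, 1773 (end of Jul, 31 days; 102 left).
−31 → Jun 30, 1773 (end of Jun, 30 days; 71 left).
−30 → May 31, 1773 (end of May, 31 days; 41 left).
−31 → Apr 30, 1773 (end of Apr, 30 days; 10 left).
−10 → Apr 20, 1773.

April 20, 1773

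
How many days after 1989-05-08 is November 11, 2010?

May 8, 1989 → May 8, 1990: 365 days.
May 8, 1990 → May 8, 1991: 365 days.
May 8, 1991 → May 8, 1992: 366 days (Feb 29, 1992 is in that span).
May 8, 1992 → May 8, 1993: 365 days.
May 8, 1993 → May 8, 1994: 365 days.
May 8, 1994 → May 8, 1995: 365 days.
May 8, 1995 → May 8, 1996: 366 days (Feb 29, 1996 is in that span).
May 8, 1996 → May 8, 1997: 365 days.
May 8, 1997 → May 8, 1998: 365 days.
May 8, 1998 → May 8, 1999: 365 days.
May 8, 1999 → May 8, 2000: 366 days (Feb 29, 2000 is in that span).
May 8, 2000 → May 8, 2001: 365 days.
May 8, 2001 → May 8, 2002: 365 days.
May 8, 2002 → May 8, 2003: 365 days.
May 8, 2003 → May 8, 2004: 366 days (Feb 29, 2004 is in that span).
May 8, 2004 → May 8, 2005: 365 days.
May 8, 2005 → May 8, 2006: 365 days.
May 8, 2006 → May 8, 2007: 365 days.
May 8, 2007 → May 8, 2008: 366 days (Feb 29, 2008 is in that span).
May 8, 2008 → May 8, 2009: 365 days.
May 8, 2009 → May 8, 2010: 365 days.
May 8, 2010 → Jun 8, 2010: 31 days (May has 31).
Jun 8, 2010 → Jul 8, 2010: 30 days (June has 30).
Jul 8, 2010 → Aug 8, 2010: 31 days (July has 31).
Aug 8, 2010 → Sep 8, 2010: 31 days (August has 31).
Sep 8, 2010 → Oct 8, 2010: 30 days (September has 30).
Oct 8, 2010 → Nov 8, 2010: 31 days (October has 31).
Nov 8, 2010 → Nov 11, 2010: 3 days.
Total: 7857 days.

7857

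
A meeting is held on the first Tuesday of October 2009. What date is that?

October 6, 2009

October 1, 2009 is a Thursday.
The first Tuesday is therefore October 6 (5 days later).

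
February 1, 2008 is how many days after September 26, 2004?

1223

Sep 26, 2004 → Sep 26, 2005: 365 days.
Sep 26, 2005 → Sep 26, 2006: 365 days.
Sep 26, 2006 → Sep 26, 2007: 365 days.
Sep 26, 2007 → Oct 26, 2007: 30 days (September has 30).
Oct 26, 2007 → Nov 26, 2007: 31 days (October has 31).
Nov 26, 2007 → Dec 26, 2007: 30 days (November has 30).
Dec 26, 2007 → Jan 26, 2008: 31 days (December has 31).
Jan 26, 2008 → Feb 1, 2008: 6 days.
Total: 1223 days.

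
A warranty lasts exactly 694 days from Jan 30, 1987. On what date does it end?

December 24, 1988

+365 (one year) → Jan 30, 1988 (329 left).
Jan has 31 days: +2 → Feb 1, 1988 (327 left).
Feb has 29 days: +29 → Mar 1, 1988 (298 left).
Mar has 31 days: +31 → Apr 1, 1988 (267 left).
Apr has 30 days: +30 → May 1, 1988 (237 left).
May has 31 days: +31 → Jun 1, 1988 (206 left).
Jun has 30 days: +30 → Jul 1, 1988 (176 left).
Jul has 31 days: +31 → Aug 1, 1988 (145 left).
Aug has 31 days: +31 → Sep 1, 1988 (114 left).
Sep has 30 days: +30 → Oct 1, 1988 (84 left).
Oct has 31 days: +31 → Nov 1, 1988 (53 left).
Nov has 30 days: +30 → Dec 1, 1988 (23 left).
+23 → Dec 24, 1988.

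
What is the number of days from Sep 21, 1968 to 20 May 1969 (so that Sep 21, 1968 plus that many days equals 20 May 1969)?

241

Sep 21, 1968 → Oct 21, 1968: 30 days (September has 30).
Oct 21, 1968 → Nov 21, 1968: 31 days (October has 31).
Nov 21, 1968 → Dec 21, 1968: 30 days (November has 30).
Dec 21, 1968 → Jan 21, 1969: 31 days (December has 31).
Jan 21, 1969 → Feb 21, 1969: 31 days (January has 31).
Feb 21, 1969 → Mar 21, 1969: 28 days (February has 28).
Mar 21, 1969 → Apr 21, 1969: 31 days (March has 31).
Apr 21, 1969 → May 20, 1969: 29 days.
Total: 241 days.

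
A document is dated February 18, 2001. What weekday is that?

Sunday

Doomsday rule: the anchor day for the 2000s is Tuesday. For year 01: 1÷12 = 0 r 1, and 1÷4 = 0, so 0+1+0 = 1.
Tuesday + 1 ≡ Wednesday — that's 2001's doomsday.
In February the doomsday date is Feb 28 (2001 is not a leap year).
Feb 18 is 10 days before Feb 28; 10 mod 7 = 3, so Wednesday − 3 = Sunday.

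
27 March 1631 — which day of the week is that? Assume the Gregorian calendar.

Thursday

Doomsday rule: the anchor day for the 1600s is Tuesday. For year 31: 31÷12 = 2 r 7, and 7÷4 = 1, so 2+7+1 = 10.
Tuesday + 10 ≡ Friday — that's 1631's doomsday.
In March the doomsday date is Mar 14.
Mar 27 is 13 days after Mar 14; 13 mod 7 = 6, so Friday + 6 = Thursday.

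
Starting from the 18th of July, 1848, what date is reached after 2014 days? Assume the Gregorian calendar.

+365 (one year) → Jul 18, 1849 (1649 left).
+365 (one year) → Jul 18, 1850 (1284 left).
+365 (one year) → Jul 18, 1851 (919 left).
+366 (one year; includes Feb 29, 1852) → Jul 18, 1852 (553 left).
+365 (one year) → Jul 18, 1853 (188 left).
Jul has 31 days: +14 → Aug 1, 1853 (174 left).
Aug has 31 days: +31 → Sep 1, 1853 (143 left).
Sep has 30 days: +30 → Oct 1, 1853 (113 left).
Oct has 31 days: +31 → Nov 1, 1853 (82 left).
Nov has 30 days: +30 → Dec 1, 1853 (52 left).
Dec has 31 days: +31 → Jan 1, 1854 (21 left).
+21 → Jan 22, 1854.

January 22, 1854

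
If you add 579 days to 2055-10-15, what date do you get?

May 16, 2057

+366 (one year; includes Feb 29, 2056) → Oct 15, 2056 (213 left).
Oct has 31 days: +17 → Nov 1, 2056 (196 left).
Nov has 30 days: +30 → Dec 1, 2056 (166 left).
Dec has 31 days: +31 → Jan 1, 2057 (135 left).
Jan has 31 days: +31 → Feb 1, 2057 (104 left).
Feb has 28 days: +28 → Mar 1, 2057 (76 left).
Mar has 31 days: +31 → Apr 1, 2057 (45 left).
Apr has 30 days: +30 → May 1, 2057 (15 left).
+15 → May 16, 2057.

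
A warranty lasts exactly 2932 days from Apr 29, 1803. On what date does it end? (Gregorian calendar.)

May 9, 1811

+366 (one year; includes Feb 29, 1804) → Apr 29, 1804 (2566 left).
+365 (one year) → Apr 29, 1805 (2201 left).
+365 (one year) → Apr 29, 1806 (1836 left).
+365 (one year) → Apr 29, 1807 (1471 left).
+366 (one year; includes Feb 29, 1808) → Apr 29, 1808 (1105 left).
+365 (one year) → Apr 29, 1809 (740 left).
+365 (one year) → Apr 29, 1810 (375 left).
Apr has 30 days: +2 → May 1, 1810 (373 left).
May has 31 days: +31 → Jun 1, 1810 (342 left).
Jun has 30 days: +30 → Jul 1, 1810 (312 left).
Jul has 31 days: +31 → Aug 1, 1810 (281 left).
Aug has 31 days: +31 → Sep 1, 1810 (250 left).
Sep has 30 days: +30 → Oct 1, 1810 (220 left).
Oct has 31 days: +31 → Nov 1, 1810 (189 left).
Nov has 30 days: +30 → Dec 1, 1810 (159 left).
Dec has 31 days: +31 → Jan 1, 1811 (128 left).
Jan has 31 days: +31 → Feb 1, 1811 (97 left).
Feb has 28 days: +28 → Mar 1, 1811 (69 left).
Mar has 31 days: +31 → Apr 1, 1811 (38 left).
Apr has 30 days: +30 → May 1, 1811 (8 left).
+8 → May 9, 1811.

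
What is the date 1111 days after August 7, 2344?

August 23, 2347

+365 (one year) → Aug 7, 2345 (746 left).
+365 (one year) → Aug 7, 2346 (381 left).
Aug has 31 days: +25 → Sep 1, 2346 (356 left).
Sep has 30 days: +30 → Oct 1, 2346 (326 left).
Oct has 31 days: +31 → Nov 1, 2346 (295 left).
Nov has 30 days: +30 → Dec 1, 2346 (265 left).
Dec has 31 days: +31 → Jan 1, 2347 (234 left).
Jan has 31 days: +31 → Feb 1, 2347 (203 left).
Feb has 28 days: +28 → Mar 1, 2347 (175 left).
Mar has 31 days: +31 → Apr 1, 2347 (144 left).
Apr has 30 days: +30 → May 1, 2347 (114 left).
May has 31 days: +31 → Jun 1, 2347 (83 left).
Jun has 30 days: +30 → Jul 1, 2347 (53 left).
Jul has 31 days: +31 → Aug 1, 2347 (22 left).
+22 → Aug 23, 2347.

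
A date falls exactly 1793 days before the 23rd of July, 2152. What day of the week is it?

Jul 23, 2152 is a Sunday.
1793 mod 7 = 1, so 1793 days before a Sunday is Sunday − 1 = Saturday.

Saturday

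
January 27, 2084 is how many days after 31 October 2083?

88

Oct 31, 2083 → Nov 30, 2083: 30 days (October has 31).
Nov 30, 2083 → Dec 30, 2083: 30 days (November has 30).
Dec 30, 2083 → Jan 27, 2084: 28 days.
Total: 88 days.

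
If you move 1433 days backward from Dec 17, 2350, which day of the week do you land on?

Tuesday

Dec 17, 2350 is a Sunday.
1433 mod 7 = 5, so 1433 days before a Sunday is Sunday − 5 = Tuesday.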